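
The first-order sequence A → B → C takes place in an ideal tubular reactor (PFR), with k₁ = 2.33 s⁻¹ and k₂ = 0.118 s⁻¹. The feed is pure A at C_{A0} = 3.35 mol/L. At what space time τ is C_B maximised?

The intermediate peaks when r₁ = r₂, i.e. k₁e^(−k₁τ) = k₂e^(−k₂τ), giving τ_opt = ln(k₂/k₁)/(k₂−k₁).
= ln(0.118/2.33)/(0.118−2.33) = ln(0.05064)/-2.212 = -2.983/-2.212 = 1.35 s.

1.35 s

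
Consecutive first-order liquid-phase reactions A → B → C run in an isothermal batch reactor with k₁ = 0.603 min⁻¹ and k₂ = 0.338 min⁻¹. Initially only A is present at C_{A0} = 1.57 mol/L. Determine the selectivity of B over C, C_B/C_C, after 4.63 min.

Solving the coupled first-order balances gives C_B(t) = [k₁/(k₂−k₁)]·C_{A0}·(e^(−k₁t) − e^(−k₂t)).
e^(−k₁t) = e^(−0.603×4.63) = e^(−2.792) = 0.06131; e^(−k₂t) = e^(−1.565) = 0.2091.
C_B = 0.603×1.57/(0.338−0.603) × (0.06131−0.2091) = (-3.572)×(-0.1478) = 0.5280 mol/L.
C_A = C_{A0}e^(−k₁t) = 0.09625 mol/L, so C_C = C_{A0}−C_A−C_B = 0.9458 mol/L; C_B/C_C = 0.558.

0.558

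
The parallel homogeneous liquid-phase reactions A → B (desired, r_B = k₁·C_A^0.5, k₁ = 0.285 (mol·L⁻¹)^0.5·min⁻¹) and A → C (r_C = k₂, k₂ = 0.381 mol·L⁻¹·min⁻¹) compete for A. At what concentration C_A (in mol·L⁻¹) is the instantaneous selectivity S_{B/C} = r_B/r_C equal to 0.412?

S_{B/C} = (k₁/k₂)·C_A^0.5 ⇒ C_A = (S·k₂/k₁)^(2).
= (0.412×0.381/0.285)^(2) = (0.5508)^(2) = 0.303 mol·L⁻¹.

0.303 mol·L⁻¹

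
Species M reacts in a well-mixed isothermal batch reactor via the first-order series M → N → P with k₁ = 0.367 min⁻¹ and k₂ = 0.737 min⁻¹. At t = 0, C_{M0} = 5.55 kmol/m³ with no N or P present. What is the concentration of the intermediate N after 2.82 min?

1.27 kmol/m³

The intermediate concentration in a first-order A→B→C sequence is C_N = k₁C_{M0}(e^(−k₁t) − e^(−k₂t))/(k₂−k₁).
e^(−k₁t) = e^(−0.367×2.82) = e^(−1.035) = 0.3552; e^(−k₂t) = e^(−2.078) = 0.1251.
C_N = 0.367×5.55/(0.737−0.367) × (0.3552−0.1251) = 5.505×0.2301 = 1.267 kmol/m³.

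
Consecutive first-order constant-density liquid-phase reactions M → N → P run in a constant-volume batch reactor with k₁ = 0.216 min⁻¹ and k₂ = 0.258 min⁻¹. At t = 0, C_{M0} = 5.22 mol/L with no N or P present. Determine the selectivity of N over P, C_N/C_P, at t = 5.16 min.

The intermediate concentration in a first-order A→B→C sequence is C_N = k₁C_{M0}(e^(−k₁t) − e^(−k₂t))/(k₂−k₁).
e^(−k₁t) = e^(−0.216×5.16) = e^(−1.115) = 0.3281; e^(−k₂t) = e^(−1.331) = 0.2641.
C_N = 0.216×5.22/(0.258−0.216) × (0.3281−0.2641) = 26.85×0.06392 = 1.716 mol/L.
C_M = C_{M0}e^(−k₁t) = 1.712 mol/L, so C_P = C_{M0}−C_M−C_N = 1.792 mol/L; C_N/C_P = 0.958.

0.958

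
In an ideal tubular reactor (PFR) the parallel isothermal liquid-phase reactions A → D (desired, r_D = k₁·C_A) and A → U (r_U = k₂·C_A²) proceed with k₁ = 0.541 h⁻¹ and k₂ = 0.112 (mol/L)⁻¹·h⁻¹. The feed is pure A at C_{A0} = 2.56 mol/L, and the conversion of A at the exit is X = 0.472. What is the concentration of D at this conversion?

C_A = C_{A0}(1−X) = 1.352 mol/L.
Along a PFR/batch, dC_D/dC_A = −r_D/(r_D+r_U) = −k₁/(k₁+k₂·C_A).
Integrating from C_{A0} to C_A: C_D = (0.541/0.112)·ln[(0.541+0.112·2.56)/(0.541+0.112·1.35)] = 4.830·ln(0.8277/0.6924) = 0.8624 mol/L.

0.862 mol/L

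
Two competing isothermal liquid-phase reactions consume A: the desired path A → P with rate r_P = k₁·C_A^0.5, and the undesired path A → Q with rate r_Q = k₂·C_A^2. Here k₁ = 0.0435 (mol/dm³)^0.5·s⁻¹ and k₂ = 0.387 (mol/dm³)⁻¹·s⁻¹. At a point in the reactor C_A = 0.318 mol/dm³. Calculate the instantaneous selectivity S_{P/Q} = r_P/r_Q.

S_{P/Q} = r_P/r_Q = (k₁·C_A^0.5)/(k₂·C_A^2) = (k₁/k₂)·C_A^-1.5.
= (0.0435×0.3180^0.5) / (0.387×0.3180^2) = 0.02453/0.03913 = 0.627.

0.627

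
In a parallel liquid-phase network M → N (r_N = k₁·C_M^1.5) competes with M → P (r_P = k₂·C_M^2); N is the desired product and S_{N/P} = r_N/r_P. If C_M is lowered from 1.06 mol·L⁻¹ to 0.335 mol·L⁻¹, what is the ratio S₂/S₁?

S_{N/P} = (k₁/k₂)·C_M^-0.5, so S₂/S₁ = (C_{M,2}/C_{M,1})^-0.5.
= (0.335/1.06)^(-0.5) = (0.3160)^(-0.5) = 1.78.
Selectivity toward N rises as C_M falls — low-concentration operation is favoured.

1.78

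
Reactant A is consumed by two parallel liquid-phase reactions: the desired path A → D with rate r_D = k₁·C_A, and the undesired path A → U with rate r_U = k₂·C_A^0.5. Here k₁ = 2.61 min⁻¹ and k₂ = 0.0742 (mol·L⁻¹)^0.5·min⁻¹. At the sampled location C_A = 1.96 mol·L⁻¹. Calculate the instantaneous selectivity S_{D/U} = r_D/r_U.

49.2

S_{D/U} = r_D/r_U = (k₁·C_A)/(k₂·C_A^0.5) = (k₁/k₂)·C_A^0.5.
= (2.61×1.960) / (0.0742×1.960^0.5) = 5.116/0.1039 = 49.2.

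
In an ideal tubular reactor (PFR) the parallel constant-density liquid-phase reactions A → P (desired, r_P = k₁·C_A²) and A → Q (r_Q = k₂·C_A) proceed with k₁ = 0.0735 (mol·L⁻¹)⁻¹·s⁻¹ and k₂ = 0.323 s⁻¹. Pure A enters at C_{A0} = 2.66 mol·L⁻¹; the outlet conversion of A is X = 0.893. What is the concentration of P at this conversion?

0.571 mol·L⁻¹

C_A = C_{A0}(1−X) = 0.2846 mol·L⁻¹.
Along a PFR/batch, dC_Q/dC_A = −r_Q/(r_P+r_Q) = −k₂/(k₂+k₁·C_A).
Integrating from C_{A0} to C_A: C_Q = (0.323/0.0735)·ln[(0.323+0.0735·2.66)/(0.323+0.0735·0.285)] = 4.395·ln(0.5185/0.3439) = 1.804 mol·L⁻¹.
Then C_P = (C_{A0}−C_A) − C_Q = 2.375 − 1.804 = 0.5712 mol·L⁻¹.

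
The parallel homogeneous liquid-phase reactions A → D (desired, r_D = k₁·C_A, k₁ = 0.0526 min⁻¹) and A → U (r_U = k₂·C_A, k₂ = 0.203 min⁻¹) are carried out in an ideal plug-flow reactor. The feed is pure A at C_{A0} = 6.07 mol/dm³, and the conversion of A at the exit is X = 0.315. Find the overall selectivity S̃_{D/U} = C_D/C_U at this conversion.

0.259

C_A = C_{A0}(1−X) = 4.158 mol/dm³.
Both paths are first order in A, so the instantaneous fraction to D is constant: dC_D/d(−C_A) = k₁/(k₁+k₂) = 0.2058.
C_D = 0.2058·(C_{A0}−C_A) = 0.2058×1.912 = 0.393 mol/dm³.
C_U = (C_{A0}−C_A)−C_D = 1.519 mol/dm³; S̃_{D/U} = 0.3935/1.519 = 0.259.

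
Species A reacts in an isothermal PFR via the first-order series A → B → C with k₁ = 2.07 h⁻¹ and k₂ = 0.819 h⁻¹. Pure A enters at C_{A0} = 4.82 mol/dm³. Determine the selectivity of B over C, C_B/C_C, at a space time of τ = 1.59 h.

0.676

For first-order series with pure A initially, C_B(τ) = k₁C_{A0}/(k₂−k₁)·(e^(−k₁τ) − e^(−k₂τ)).
e^(−k₁τ) = e^(−2.07×1.59) = e^(−3.291) = 0.03721; e^(−k₂τ) = e^(−1.302) = 0.2719.
C_B = 2.07×4.82/(0.819−2.07) × (0.03721−0.2719) = (-7.976)×(-0.2347) = 1.872 mol/dm³.
C_A = C_{A0}e^(−k₁τ) = 0.1793 mol/dm³, so C_C = C_{A0}−C_A−C_B = 2.769 mol/dm³; C_B/C_C = 0.676.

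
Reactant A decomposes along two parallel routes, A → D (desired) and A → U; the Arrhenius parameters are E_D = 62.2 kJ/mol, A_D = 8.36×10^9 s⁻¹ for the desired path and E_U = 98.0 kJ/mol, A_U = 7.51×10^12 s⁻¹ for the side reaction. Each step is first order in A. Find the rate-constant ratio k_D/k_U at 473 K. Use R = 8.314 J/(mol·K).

Since both paths have the same order in A, the concentration cancels and S_{D/U} = k_D/k_U = (A_D/A_U)·exp[(E_U−E_D)/(RT)].
(E_U−E_D)/(RT) = (98.0−62.2)×10³/(8.314×473) = 35800/3933 = 9.104.
k_D/k_U = (8.36×10^9/7.51×10^12)·exp(9.104) = 0.001113 × 8987 = 10.0.
Since E_D < E_U, lowering the temperature improves selectivity toward D.

10.0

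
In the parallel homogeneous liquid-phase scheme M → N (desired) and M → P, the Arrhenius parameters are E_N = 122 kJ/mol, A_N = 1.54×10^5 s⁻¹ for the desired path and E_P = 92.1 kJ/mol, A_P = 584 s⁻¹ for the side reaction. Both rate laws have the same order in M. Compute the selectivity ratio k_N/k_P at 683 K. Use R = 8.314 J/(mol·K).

k_N/k_P = (A_N/A_P)·exp[−(E_N−E_P)/(RT)] = (A_N/A_P)·exp[(E_P−E_N)/(RT)].
(E_P−E_N)/(RT) = (92.1−122)×10³/(8.314×683) = -29900/5678 = -5.266.
k_N/k_P = (1.54×10^5/584)·exp(-5.266) = 263.7 × 0.005167 = 1.36.

1.36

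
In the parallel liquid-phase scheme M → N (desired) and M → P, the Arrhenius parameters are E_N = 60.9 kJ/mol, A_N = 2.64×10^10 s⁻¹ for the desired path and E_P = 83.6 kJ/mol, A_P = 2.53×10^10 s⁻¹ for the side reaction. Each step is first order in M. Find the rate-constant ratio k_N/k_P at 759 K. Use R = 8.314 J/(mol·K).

Since both paths have the same order in M, the concentration cancels and S_{N/P} = k_N/k_P = (A_N/A_P)·exp[(E_P−E_N)/(RT)].
(E_P−E_N)/(RT) = (83.6−60.9)×10³/(8.314×759) = 22700/6310 = 3.597.
k_N/k_P = (2.64×10^10/2.53×10^10)·exp(3.597) = 1.043 × 36.50 = 38.1.

38.1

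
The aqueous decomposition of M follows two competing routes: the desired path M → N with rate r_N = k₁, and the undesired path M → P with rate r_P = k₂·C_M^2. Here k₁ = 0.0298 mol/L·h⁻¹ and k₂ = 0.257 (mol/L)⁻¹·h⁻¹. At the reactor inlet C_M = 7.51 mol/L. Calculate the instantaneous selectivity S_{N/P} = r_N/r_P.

S_{N/P} = r_N/r_P = (k₁)/(k₂·C_M^2) = (k₁/k₂)·C_M^-2.
= (0.0298) / (0.257×7.510^2) = 0.02980/14.49 = 0.00206.
The undesired path is higher order in M, so low C_M (CSTR or dilute feed) favours N.

0.00206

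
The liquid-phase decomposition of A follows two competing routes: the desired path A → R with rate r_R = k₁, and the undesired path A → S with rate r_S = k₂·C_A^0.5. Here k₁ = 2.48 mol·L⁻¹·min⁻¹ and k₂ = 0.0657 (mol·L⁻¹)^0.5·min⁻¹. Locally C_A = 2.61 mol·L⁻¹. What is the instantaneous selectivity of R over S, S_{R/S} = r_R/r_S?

23.4

S_{R/S} = r_R/r_S = (k₁)/(k₂·C_A^0.5) = (k₁/k₂)·C_A^-0.5.
= (2.48) / (0.0657×2.610^0.5) = 2.480/0.1061 = 23.4.
The undesired path is higher order in A, so low C_A (CSTR or dilute feed) favours R.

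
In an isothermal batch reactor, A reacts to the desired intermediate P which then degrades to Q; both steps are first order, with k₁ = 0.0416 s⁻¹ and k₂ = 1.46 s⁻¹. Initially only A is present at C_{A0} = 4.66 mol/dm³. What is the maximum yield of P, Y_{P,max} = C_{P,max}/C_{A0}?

Evaluating C_P at t_opt = ln(k₂/k₁)/(k₂−k₁) gives C_{P,max}/C_{A0} = (k₁/k₂)^[k₂/(k₂−k₁)].
= (0.0416/1.46)^(1.46/(1.46−0.0416)) = (0.02849)^(1.029) = 0.02567.

0.0257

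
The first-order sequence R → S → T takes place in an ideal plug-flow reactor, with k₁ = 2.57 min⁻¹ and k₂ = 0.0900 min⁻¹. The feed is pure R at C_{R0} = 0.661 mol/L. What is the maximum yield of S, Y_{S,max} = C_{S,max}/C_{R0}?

0.885

For a first-order series the maximum intermediate yield is C_{S,max}/C_{R0} = (k₁/k₂)^[k₂/(k₂−k₁)].
= (2.57/0.0900)^(0.0900/(0.0900−2.57)) = (28.56)^(-0.03629) = 0.8855.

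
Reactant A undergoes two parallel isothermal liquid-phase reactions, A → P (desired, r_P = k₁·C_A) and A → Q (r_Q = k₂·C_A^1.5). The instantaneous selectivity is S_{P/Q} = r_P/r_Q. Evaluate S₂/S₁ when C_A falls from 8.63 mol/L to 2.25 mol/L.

S_{P/Q} = (k₁/k₂)·C_A^-0.5, so S₂/S₁ = (C_{A,2}/C_{A,1})^-0.5.
= (2.25/8.63)^(-0.5) = (0.2607)^(-0.5) = 1.96.

1.96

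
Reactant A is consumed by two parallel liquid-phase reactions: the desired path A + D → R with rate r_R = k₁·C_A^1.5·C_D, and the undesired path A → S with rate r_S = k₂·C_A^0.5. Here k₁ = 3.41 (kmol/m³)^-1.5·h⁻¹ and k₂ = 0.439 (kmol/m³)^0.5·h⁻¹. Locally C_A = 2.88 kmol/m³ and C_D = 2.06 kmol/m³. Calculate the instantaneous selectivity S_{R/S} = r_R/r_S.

46.1

S_{R/S} = r_R/r_S = (k₁·C_A^1.5·C_D)/(k₂·C_A^0.5) = (k₁/k₂)·C_A·C_D.
= (3.41×2.880^1.5×2.060) / (0.439×2.880^0.5) = 34.33/0.7450 = 46.1.
Since the desired path is higher order in A, keeping C_A high (PFR or concentrated feed) favours R.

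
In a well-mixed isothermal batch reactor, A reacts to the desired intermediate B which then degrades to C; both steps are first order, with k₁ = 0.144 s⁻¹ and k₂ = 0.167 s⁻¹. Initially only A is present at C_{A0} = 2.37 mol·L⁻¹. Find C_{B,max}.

At the optimum, C_{B,max}/C_{A0} = (k₁/k₂)^[k₂/(k₂−k₁)].
= (0.144/0.167)^(0.167/(0.167−0.144)) = (0.8623)^(7.261) = 0.3410.
C_{B,max} = 0.3410×2.37 = 0.808 mol·L⁻¹.

0.808 mol·L⁻¹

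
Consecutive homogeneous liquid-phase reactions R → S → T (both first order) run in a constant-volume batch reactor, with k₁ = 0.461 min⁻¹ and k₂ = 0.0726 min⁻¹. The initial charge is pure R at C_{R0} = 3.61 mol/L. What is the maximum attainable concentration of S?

At the optimum, C_{S,max}/C_{R0} = (k₁/k₂)^[k₂/(k₂−k₁)].
= (0.461/0.0726)^(0.0726/(0.0726−0.461)) = (6.350)^(-0.1869) = 0.7079.
C_{S,max} = 0.7079×3.61 = 2.56 mol/L.

2.56 mol/L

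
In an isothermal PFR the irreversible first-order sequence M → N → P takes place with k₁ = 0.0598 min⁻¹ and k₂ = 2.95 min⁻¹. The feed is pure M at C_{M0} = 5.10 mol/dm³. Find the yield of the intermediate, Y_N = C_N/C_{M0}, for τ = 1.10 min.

0.0186

The intermediate concentration in a first-order A→B→C sequence is C_N = k₁C_{M0}(e^(−k₁τ) − e^(−k₂τ))/(k₂−k₁).
e^(−k₁τ) = e^(−0.0598×1.10) = e^(−0.06578) = 0.9363; e^(−k₂τ) = e^(−3.245) = 0.03897.
C_N = 0.0598×5.10/(2.95−0.0598) × (0.9363−0.03897) = 0.1055×0.8974 = 0.09469 mol/dm³.
Y_N = C_N/C_{M0} = 0.09469/5.10 = 0.0186.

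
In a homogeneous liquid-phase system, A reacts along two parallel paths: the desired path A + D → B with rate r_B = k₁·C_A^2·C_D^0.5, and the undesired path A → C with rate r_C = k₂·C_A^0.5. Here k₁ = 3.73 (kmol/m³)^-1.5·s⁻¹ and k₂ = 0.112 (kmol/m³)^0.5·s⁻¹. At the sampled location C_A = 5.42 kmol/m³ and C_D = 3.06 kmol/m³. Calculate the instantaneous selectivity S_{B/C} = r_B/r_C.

735

S_{B/C} = r_B/r_C = (k₁·C_A^2·C_D^0.5)/(k₂·C_A^0.5) = (k₁/k₂)·C_A^1.5·C_D^0.5.
= (3.73×5.420^2×3.060^0.5) / (0.112×5.420^0.5) = 191.7/0.2607 = 735.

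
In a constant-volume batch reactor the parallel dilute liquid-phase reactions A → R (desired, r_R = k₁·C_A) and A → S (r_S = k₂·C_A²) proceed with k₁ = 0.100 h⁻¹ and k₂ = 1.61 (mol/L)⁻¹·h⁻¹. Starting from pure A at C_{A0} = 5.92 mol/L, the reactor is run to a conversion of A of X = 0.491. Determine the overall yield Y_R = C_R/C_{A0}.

C_A = C_{A0}(1−X) = 3.013 mol/L.
Along a PFR/batch, dC_R/dC_A = −r_R/(r_R+r_S) = −k₁/(k₁+k₂·C_A).
Integrating from C_{A0} to C_A: C_R = (0.100/1.61)·ln[(0.100+1.61·5.92)/(0.100+1.61·3.01)] = 0.06211·ln(9.631/4.951) = 0.04133 mol/L.
Y_R = C_R/C_{A0} = 0.04133/5.92 = 0.00698.

0.00698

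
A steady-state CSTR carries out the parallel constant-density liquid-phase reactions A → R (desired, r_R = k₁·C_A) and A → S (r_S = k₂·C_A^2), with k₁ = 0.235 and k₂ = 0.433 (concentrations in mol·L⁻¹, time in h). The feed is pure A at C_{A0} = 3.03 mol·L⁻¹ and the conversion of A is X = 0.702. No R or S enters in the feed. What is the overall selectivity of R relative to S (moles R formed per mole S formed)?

0.601

Exit C_A = C_{A0}(1−X) = 3.03×0.298 = 0.9029 mol·L⁻¹.
Rates in a CSTR are evaluated at the outlet concentration: r_R = 0.235×0.9029 = 0.2122, r_S = 0.433×0.9029^2 = 0.3530.
Overall selectivity = C_R/C_S = r_Rτ/(r_Sτ) = r_R/r_S = 0.601.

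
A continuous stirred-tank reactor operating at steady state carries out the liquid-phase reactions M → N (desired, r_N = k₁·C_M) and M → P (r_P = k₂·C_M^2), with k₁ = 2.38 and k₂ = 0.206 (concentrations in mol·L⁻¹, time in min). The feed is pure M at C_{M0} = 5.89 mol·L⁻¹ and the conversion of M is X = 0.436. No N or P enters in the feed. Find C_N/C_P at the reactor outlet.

3.48

Exit C_M = C_{M0}(1−X) = 5.89×0.564 = 3.322 mol·L⁻¹.
In a CSTR the entire volume is at exit conditions, so r_N = 2.38×3.322 = 7.906 and r_P = 0.206×3.322^2 = 2.273.
Overall selectivity = C_N/C_P = r_Nτ/(r_Pτ) = r_N/r_P = 3.48.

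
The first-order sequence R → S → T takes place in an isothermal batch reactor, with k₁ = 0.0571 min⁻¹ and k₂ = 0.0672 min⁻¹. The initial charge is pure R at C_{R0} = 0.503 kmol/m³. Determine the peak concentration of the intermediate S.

0.170 kmol/m³

Evaluating C_S at t_opt = ln(k₂/k₁)/(k₂−k₁) gives C_{S,max}/C_{R0} = (k₁/k₂)^[k₂/(k₂−k₁)].
= (0.0571/0.0672)^(0.0672/(0.0672−0.0571)) = (0.8497)^(6.653) = 0.3384.
C_{S,max} = 0.3384×0.503 = 0.170 kmol/m³.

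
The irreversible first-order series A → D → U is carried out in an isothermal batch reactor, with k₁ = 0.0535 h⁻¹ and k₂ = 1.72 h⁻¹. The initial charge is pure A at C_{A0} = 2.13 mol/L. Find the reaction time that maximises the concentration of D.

2.08 h

For first-order series the maximum of C_D occurs at t_opt = ln(k₂/k₁)/(k₂−k₁).
= ln(1.72/0.0535)/(1.72−0.0535) = ln(32.15)/1.666 = 3.470/1.666 = 2.08 h.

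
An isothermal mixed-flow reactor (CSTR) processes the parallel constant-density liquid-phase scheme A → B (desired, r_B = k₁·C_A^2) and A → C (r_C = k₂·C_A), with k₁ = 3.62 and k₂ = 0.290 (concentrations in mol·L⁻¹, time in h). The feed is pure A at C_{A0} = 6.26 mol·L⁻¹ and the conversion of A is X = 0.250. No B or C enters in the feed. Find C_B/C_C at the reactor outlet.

Exit C_A = C_{A0}(1−X) = 6.26×0.750 = 4.695 mol·L⁻¹.
A CSTR operates uniformly at the exit composition, giving r_B = 79.80 and r_C = 1.362 (each k·C_A^n at C_A = 4.695).
Overall selectivity = C_B/C_C = r_Bτ/(r_Cτ) = r_B/r_C = 58.6.

58.6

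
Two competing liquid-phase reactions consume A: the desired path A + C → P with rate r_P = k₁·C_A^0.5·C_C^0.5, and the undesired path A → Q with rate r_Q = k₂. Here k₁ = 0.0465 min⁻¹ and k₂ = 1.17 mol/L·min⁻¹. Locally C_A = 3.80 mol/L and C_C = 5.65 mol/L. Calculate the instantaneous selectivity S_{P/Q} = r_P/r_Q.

0.184

S_{P/Q} = r_P/r_Q = (k₁·C_A^0.5·C_C^0.5)/(k₂) = (k₁/k₂)·C_A^0.5·C_C^0.5.
= (0.0465×3.800^0.5×5.650^0.5) / (1.17) = 0.2155/1.170 = 0.184.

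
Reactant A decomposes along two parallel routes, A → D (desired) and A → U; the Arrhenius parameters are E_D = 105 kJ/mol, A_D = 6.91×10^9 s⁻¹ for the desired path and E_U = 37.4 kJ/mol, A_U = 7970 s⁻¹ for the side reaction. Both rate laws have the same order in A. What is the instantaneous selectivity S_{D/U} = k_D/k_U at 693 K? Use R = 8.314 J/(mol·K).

Since both paths have the same order in A, the concentration cancels and S_{D/U} = k_D/k_U = (A_D/A_U)·exp[(E_U−E_D)/(RT)].
(E_U−E_D)/(RT) = (37.4−105)×10³/(8.314×693) = -67600/5762 = -11.73.
k_D/k_U = (6.91×10^9/7970)·exp(-11.73) = 8.670×10^5 × 8.026×10^-6 = 6.96.
Since E_D > E_U, raising the temperature improves selectivity toward D.

6.96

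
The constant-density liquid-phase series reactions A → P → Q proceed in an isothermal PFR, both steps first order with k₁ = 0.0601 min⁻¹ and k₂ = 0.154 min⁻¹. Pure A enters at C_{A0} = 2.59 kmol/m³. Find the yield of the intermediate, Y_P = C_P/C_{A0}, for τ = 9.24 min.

Solving the coupled first-order balances gives C_P(τ) = [k₁/(k₂−k₁)]·C_{A0}·(e^(−k₁τ) − e^(−k₂τ)).
e^(−k₁τ) = e^(−0.0601×9.24) = e^(−0.5553) = 0.5739; e^(−k₂τ) = e^(−1.423) = 0.2410.
C_P = 0.0601×2.59/(0.154−0.0601) × (0.5739−0.2410) = 1.658×0.3329 = 0.5518 kmol/m³.
Y_P = C_P/C_{A0} = 0.5518/2.59 = 0.213.

0.213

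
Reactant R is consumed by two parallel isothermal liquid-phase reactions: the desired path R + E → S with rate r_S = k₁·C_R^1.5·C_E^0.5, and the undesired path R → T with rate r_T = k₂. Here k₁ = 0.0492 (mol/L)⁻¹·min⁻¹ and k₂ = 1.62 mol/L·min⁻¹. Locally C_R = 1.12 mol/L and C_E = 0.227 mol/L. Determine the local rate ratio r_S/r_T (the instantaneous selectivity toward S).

S_{S/T} = r_S/r_T = (k₁·C_R^1.5·C_E^0.5)/(k₂) = (k₁/k₂)·C_R^1.5·C_E^0.5.
= (0.0492×1.120^1.5×0.2270^0.5) / (1.62) = 0.02778/1.620 = 0.0172.

0.0172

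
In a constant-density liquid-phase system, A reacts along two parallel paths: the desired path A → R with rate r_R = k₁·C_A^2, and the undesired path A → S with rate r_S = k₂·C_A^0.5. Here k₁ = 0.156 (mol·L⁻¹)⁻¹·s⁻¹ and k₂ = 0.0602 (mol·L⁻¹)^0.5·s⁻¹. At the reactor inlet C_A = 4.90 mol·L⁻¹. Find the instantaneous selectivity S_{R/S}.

28.1

S_{R/S} = r_R/r_S = (k₁·C_A^2)/(k₂·C_A^0.5) = (k₁/k₂)·C_A^1.5.
= (0.156×4.900^2) / (0.0602×4.900^0.5) = 3.746/0.1333 = 28.1.
Since the desired path is higher order in A, keeping C_A high (PFR or concentrated feed) favours R.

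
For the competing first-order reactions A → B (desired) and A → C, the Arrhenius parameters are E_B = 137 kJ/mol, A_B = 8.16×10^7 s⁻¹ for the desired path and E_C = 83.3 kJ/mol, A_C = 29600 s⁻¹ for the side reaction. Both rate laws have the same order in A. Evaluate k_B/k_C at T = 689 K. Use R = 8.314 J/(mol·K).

Since both paths have the same order in A, the concentration cancels and S_{B/C} = k_B/k_C = (A_B/A_C)·exp[(E_C−E_B)/(RT)].
(E_C−E_B)/(RT) = (83.3−137)×10³/(8.314×689) = -53700/5728 = -9.374.
k_B/k_C = (8.16×10^7/29600)·exp(-9.374) = 2757 × 8.487×10^-5 = 0.234.

0.234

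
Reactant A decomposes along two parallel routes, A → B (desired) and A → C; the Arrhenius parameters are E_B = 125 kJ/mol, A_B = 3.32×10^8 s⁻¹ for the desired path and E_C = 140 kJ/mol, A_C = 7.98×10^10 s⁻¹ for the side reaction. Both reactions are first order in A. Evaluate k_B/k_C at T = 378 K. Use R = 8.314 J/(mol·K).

k_B/k_C = (A_B/A_C)·exp[−(E_B−E_C)/(RT)] = (A_B/A_C)·exp[(E_C−E_B)/(RT)].
(E_C−E_B)/(RT) = (140−125)×10³/(8.314×378) = 15000/3143 = 4.773.
k_B/k_C = (3.32×10^8/7.98×10^10)·exp(4.773) = 0.004160 × 118.3 = 0.492.

0.492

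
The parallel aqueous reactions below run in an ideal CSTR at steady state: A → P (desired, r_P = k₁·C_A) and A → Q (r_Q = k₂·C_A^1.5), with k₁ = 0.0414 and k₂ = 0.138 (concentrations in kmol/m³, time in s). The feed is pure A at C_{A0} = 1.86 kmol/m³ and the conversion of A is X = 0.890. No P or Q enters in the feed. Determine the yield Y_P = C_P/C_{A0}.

Exit C_A = C_{A0}(1−X) = 1.86×0.110 = 0.2046 kmol/m³.
In a CSTR the entire volume is at exit conditions, so r_P = 0.0414×0.2046 = 0.008470 and r_Q = 0.138×0.2046^1.5 = 0.01277.
Fraction of consumed A going to P: r_P/(r_P+r_Q) = 0.3988.
C_P = 0.3988·C_{A0}·X = 0.3988×1.86×0.890 = 0.660 kmol/m³; Y_P = C_P/C_{A0} = 0.355.

0.355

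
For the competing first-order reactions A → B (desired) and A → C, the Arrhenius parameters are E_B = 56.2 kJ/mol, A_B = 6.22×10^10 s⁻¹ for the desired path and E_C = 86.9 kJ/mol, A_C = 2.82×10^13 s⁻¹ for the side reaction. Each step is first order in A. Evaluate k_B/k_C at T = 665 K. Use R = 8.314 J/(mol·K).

Since both paths have the same order in A, the concentration cancels and S_{B/C} = k_B/k_C = (A_B/A_C)·exp[(E_C−E_B)/(RT)].
(E_C−E_B)/(RT) = (86.9−56.2)×10³/(8.314×665) = 30700/5529 = 5.553.
k_B/k_C = (6.22×10^10/2.82×10^13)·exp(5.553) = 0.002206 × 257.9 = 0.569.

0.569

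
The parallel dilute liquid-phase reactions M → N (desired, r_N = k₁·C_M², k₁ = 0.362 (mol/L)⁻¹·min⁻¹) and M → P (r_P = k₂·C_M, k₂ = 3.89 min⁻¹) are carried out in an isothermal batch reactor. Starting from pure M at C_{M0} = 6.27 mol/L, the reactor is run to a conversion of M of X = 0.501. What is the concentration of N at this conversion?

C_M = C_{M0}(1−X) = 3.129 mol/L.
Along a PFR/batch, dC_P/dC_M = −r_P/(r_N+r_P) = −k₂/(k₂+k₁·C_M).
Integrating from C_{M0} to C_M: C_P = (3.89/0.362)·ln[(3.89+0.362·6.27)/(3.89+0.362·3.13)] = 10.75·ln(6.160/5.023) = 2.193 mol/L.
Then C_N = (C_{M0}−C_M) − C_P = 3.141 − 2.193 = 0.9482 mol/L.

0.948 mol/L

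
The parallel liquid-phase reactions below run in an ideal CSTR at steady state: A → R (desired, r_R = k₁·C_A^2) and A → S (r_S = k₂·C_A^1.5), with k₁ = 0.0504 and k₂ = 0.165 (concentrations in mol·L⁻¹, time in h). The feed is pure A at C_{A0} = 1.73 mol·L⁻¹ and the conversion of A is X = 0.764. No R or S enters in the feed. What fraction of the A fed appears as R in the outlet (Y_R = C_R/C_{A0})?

0.125

Exit C_A = C_{A0}(1−X) = 1.73×0.236 = 0.4083 mol·L⁻¹.
In a CSTR the entire volume is at exit conditions, so r_R = 0.0504×0.4083^2 = 0.008401 and r_S = 0.165×0.4083^1.5 = 0.04304.
Fraction of consumed A going to R: r_R/(r_R+r_S) = 0.1633.
C_R = 0.1633·C_{A0}·X = 0.1633×1.73×0.764 = 0.216 mol·L⁻¹; Y_R = C_R/C_{A0} = 0.125.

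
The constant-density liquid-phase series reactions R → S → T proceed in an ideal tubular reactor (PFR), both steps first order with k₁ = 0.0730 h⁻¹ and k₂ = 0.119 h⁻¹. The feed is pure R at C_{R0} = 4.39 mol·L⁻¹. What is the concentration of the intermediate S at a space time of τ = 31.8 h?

For first-order series with pure R initially, C_S(τ) = k₁C_{R0}/(k₂−k₁)·(e^(−k₁τ) − e^(−k₂τ)).
e^(−k₁τ) = e^(−0.0730×31.8) = e^(−2.321) = 0.09814; e^(−k₂τ) = e^(−3.784) = 0.02273.
C_S = 0.0730×4.39/(0.119−0.0730) × (0.09814−0.02273) = 6.967×0.07541 = 0.5254 mol·L⁻¹.

0.525 mol·L⁻¹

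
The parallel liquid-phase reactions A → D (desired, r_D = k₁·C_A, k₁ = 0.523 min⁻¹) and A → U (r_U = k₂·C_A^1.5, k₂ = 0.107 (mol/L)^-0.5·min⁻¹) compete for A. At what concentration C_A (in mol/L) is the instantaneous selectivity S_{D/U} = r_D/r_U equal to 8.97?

S_{D/U} = (k₁/k₂)·C_A^-0.5 ⇒ C_A = (S·k₂/k₁)^(-2).
= (8.97×0.107/0.523)^(-2) = (1.835)^(-2) = 0.297 mol/L.

0.297 mol/L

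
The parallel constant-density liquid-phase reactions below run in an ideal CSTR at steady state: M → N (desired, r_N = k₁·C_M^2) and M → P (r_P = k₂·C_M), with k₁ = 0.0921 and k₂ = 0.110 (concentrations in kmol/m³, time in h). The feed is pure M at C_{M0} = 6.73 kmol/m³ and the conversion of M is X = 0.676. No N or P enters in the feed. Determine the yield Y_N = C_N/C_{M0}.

0.437

Exit C_M = C_{M0}(1−X) = 6.73×0.324 = 2.181 kmol/m³.
A CSTR operates uniformly at the exit composition, giving r_N = 0.4379 and r_P = 0.2399 (each k·C_M^n at C_M = 2.181).
Fraction of consumed M going to N: r_N/(r_N+r_P) = 0.6461.
C_N = 0.6461·C_{M0}·X = 0.6461×6.73×0.676 = 2.94 kmol/m³; Y_N = C_N/C_{M0} = 0.437.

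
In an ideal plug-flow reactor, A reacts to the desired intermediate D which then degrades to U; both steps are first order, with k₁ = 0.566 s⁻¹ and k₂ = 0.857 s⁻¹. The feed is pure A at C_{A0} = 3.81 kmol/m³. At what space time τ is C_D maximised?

The intermediate peaks when r₁ = r₂, i.e. k₁e^(−k₁τ) = k₂e^(−k₂τ), giving τ_opt = ln(k₂/k₁)/(k₂−k₁).
= ln(0.857/0.566)/(0.857−0.566) = ln(1.514)/0.2910 = 0.4148/0.2910 = 1.43 s.

1.43 s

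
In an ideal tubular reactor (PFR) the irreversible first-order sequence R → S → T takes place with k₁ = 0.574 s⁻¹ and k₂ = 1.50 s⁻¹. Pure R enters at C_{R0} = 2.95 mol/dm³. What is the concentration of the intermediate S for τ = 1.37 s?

Solving the coupled first-order balances gives C_S(τ) = [k₁/(k₂−k₁)]·C_{R0}·(e^(−k₁τ) − e^(−k₂τ)).
e^(−k₁τ) = e^(−0.574×1.37) = e^(−0.7864) = 0.4555; e^(−k₂τ) = e^(−2.055) = 0.1281.
C_S = 0.574×2.95/(1.50−0.574) × (0.4555−0.1281) = 1.829×0.3274 = 0.5987 mol/dm³.

0.599 mol/dm³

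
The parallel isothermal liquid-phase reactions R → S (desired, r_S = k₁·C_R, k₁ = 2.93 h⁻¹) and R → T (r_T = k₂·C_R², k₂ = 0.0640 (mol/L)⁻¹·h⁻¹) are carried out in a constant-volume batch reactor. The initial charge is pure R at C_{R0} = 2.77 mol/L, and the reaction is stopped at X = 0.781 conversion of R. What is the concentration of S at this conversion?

C_R = C_{R0}(1−X) = 0.6066 mol/L.
Along a PFR/batch, dC_S/dC_R = −r_S/(r_S+r_T) = −k₁/(k₁+k₂·C_R).
Integrating from C_{R0} to C_R: C_S = (2.93/0.0640)·ln[(2.93+0.0640·2.77)/(2.93+0.0640·0.607)] = 45.78·ln(3.107/2.969) = 2.087 mol/L.

2.09 mol/L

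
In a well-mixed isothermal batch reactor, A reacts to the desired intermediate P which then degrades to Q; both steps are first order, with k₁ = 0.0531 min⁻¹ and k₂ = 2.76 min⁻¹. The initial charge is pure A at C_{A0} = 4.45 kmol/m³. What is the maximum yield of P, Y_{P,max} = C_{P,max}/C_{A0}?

0.0178

Evaluating C_P at t_opt = ln(k₂/k₁)/(k₂−k₁) gives C_{P,max}/C_{A0} = (k₁/k₂)^[k₂/(k₂−k₁)].
= (0.0531/2.76)^(2.76/(2.76−0.0531)) = (0.01924)^(1.020) = 0.01780.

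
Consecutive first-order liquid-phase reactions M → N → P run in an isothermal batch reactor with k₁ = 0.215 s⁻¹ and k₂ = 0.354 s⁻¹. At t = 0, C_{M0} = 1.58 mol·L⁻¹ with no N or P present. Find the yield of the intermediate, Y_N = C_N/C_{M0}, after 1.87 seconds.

The intermediate concentration in a first-order A→B→C sequence is C_N = k₁C_{M0}(e^(−k₁t) − e^(−k₂t))/(k₂−k₁).
e^(−k₁t) = e^(−0.215×1.87) = e^(−0.4021) = 0.6689; e^(−k₂t) = e^(−0.6620) = 0.5158.
C_N = 0.215×1.58/(0.354−0.215) × (0.6689−0.5158) = 2.444×0.1531 = 0.3742 mol·L⁻¹.
Y_N = C_N/C_{M0} = 0.3742/1.58 = 0.237.

0.237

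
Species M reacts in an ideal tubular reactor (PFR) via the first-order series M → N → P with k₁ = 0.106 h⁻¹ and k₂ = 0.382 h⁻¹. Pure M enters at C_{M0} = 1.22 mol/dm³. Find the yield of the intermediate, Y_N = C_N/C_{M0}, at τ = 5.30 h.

Solving the coupled first-order balances gives C_N(τ) = [k₁/(k₂−k₁)]·C_{M0}·(e^(−k₁τ) − e^(−k₂τ)).
e^(−k₁τ) = e^(−0.106×5.30) = e^(−0.5618) = 0.5702; e^(−k₂τ) = e^(−2.025) = 0.1320.
C_N = 0.106×1.22/(0.382−0.106) × (0.5702−0.1320) = 0.4686×0.4381 = 0.2053 mol/dm³.
Y_N = C_N/C_{M0} = 0.2053/1.22 = 0.168.

0.168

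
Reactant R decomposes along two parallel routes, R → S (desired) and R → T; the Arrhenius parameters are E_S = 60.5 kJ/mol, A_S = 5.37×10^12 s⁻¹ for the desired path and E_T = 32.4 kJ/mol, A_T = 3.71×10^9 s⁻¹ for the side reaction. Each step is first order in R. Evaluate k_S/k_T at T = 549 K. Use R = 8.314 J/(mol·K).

Since both paths have the same order in R, the concentration cancels and S_{S/T} = k_S/k_T = (A_S/A_T)·exp[(E_T−E_S)/(RT)].
(E_T−E_S)/(RT) = (32.4−60.5)×10³/(8.314×549) = -28100/4564 = -6.156.
k_S/k_T = (5.37×10^12/3.71×10^9)·exp(-6.156) = 1447 × 0.002120 = 3.07.
Since E_S > E_T, raising the temperature improves selectivity toward S.

3.07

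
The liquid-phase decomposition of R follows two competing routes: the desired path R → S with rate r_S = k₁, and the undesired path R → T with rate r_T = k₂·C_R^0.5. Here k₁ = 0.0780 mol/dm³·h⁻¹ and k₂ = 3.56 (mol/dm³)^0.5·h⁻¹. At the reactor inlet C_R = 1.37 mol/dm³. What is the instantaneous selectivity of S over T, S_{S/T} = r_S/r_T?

S_{S/T} = r_S/r_T = (k₁)/(k₂·C_R^0.5) = (k₁/k₂)·C_R^-0.5.
= (0.0780) / (3.56×1.370^0.5) = 0.07800/4.167 = 0.0187.
The undesired path is higher order in R, so low C_R (CSTR or dilute feed) favours S.

0.0187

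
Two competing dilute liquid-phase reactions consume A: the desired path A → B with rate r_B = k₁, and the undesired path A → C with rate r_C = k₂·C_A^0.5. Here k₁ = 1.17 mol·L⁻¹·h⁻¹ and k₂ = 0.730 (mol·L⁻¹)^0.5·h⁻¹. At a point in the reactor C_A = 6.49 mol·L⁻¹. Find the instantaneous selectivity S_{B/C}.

S_{B/C} = r_B/r_C = (k₁)/(k₂·C_A^0.5) = (k₁/k₂)·C_A^-0.5.
= (1.17) / (0.730×6.490^0.5) = 1.170/1.860 = 0.629.

0.629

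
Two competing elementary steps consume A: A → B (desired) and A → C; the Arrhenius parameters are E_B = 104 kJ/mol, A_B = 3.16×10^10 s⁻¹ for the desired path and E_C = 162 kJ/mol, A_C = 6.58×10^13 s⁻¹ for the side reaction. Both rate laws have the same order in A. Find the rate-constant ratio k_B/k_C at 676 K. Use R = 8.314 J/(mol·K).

14.6

With equal orders, S_{B/C} = k_B/k_C = (A_B/A_C)·exp[(E_C−E_B)/(RT)].
(E_C−E_B)/(RT) = (162−104)×10³/(8.314×676) = 58000/5620 = 10.32.
k_B/k_C = (3.16×10^10/6.58×10^13)·exp(10.32) = 4.802×10^-4 × 30327 = 14.6.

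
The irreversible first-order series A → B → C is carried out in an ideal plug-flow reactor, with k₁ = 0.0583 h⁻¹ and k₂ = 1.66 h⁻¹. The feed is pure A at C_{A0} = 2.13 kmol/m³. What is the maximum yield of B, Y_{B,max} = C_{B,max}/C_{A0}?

At the optimum, C_{B,max}/C_{A0} = (k₁/k₂)^[k₂/(k₂−k₁)].
= (0.0583/1.66)^(1.66/(1.66−0.0583)) = (0.03512)^(1.036) = 0.03109.

0.0311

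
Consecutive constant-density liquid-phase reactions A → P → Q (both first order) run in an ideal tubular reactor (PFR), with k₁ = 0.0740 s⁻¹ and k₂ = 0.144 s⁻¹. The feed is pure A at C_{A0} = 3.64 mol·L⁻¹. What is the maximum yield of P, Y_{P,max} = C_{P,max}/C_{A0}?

Evaluating C_P at τ_opt = ln(k₂/k₁)/(k₂−k₁) gives C_{P,max}/C_{A0} = (k₁/k₂)^[k₂/(k₂−k₁)].
= (0.0740/0.144)^(0.144/(0.144−0.0740)) = (0.5139)^(2.057) = 0.2542.

0.254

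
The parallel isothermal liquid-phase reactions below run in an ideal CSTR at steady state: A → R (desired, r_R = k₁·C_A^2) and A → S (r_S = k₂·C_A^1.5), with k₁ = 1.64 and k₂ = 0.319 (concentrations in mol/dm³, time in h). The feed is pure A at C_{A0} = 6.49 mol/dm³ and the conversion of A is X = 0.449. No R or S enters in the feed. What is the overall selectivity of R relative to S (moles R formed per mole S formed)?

9.72

Exit C_A = C_{A0}(1−X) = 6.49×0.551 = 3.576 mol/dm³.
A CSTR operates uniformly at the exit composition, giving r_R = 20.97 and r_S = 2.157 (each k·C_A^n at C_A = 3.576).
Overall selectivity = C_R/C_S = r_Rτ/(r_Sτ) = r_R/r_S = 9.72.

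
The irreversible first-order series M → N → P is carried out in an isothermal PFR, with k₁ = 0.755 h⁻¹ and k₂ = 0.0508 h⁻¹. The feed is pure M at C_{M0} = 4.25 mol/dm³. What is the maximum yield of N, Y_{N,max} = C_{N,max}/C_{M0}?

At the optimum, C_{N,max}/C_{M0} = (k₁/k₂)^[k₂/(k₂−k₁)].
= (0.755/0.0508)^(0.0508/(0.0508−0.755)) = (14.86)^(-0.07214) = 0.8231.

0.823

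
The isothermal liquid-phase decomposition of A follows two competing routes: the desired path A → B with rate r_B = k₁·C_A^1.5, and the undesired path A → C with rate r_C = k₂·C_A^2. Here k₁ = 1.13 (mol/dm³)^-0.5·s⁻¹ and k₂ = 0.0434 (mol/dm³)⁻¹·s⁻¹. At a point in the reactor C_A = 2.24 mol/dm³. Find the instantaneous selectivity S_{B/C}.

17.4

S_{B/C} = r_B/r_C = (k₁·C_A^1.5)/(k₂·C_A^2) = (k₁/k₂)·C_A^-0.5.
= (1.13×2.240^1.5) / (0.0434×2.240^2) = 3.788/0.2178 = 17.4.
The undesired path is higher order in A, so low C_A (CSTR or dilute feed) favours B.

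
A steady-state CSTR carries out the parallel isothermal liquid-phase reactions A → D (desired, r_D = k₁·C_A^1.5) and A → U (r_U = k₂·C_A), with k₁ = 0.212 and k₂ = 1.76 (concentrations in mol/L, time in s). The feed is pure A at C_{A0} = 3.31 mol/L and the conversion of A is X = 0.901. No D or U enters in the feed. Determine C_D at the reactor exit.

Exit C_A = C_{A0}(1−X) = 3.31×0.0990 = 0.3277 mol/L.
In a CSTR the entire volume is at exit conditions, so r_D = 0.212×0.3277^1.5 = 0.03977 and r_U = 1.76×0.3277 = 0.5767.
Fraction of consumed A going to D: r_D/(r_D+r_U) = 0.06451.
C_D = 0.06451·C_{A0}·X = 0.06451×3.31×0.901 = 0.192 mol/L.

0.192 mol/L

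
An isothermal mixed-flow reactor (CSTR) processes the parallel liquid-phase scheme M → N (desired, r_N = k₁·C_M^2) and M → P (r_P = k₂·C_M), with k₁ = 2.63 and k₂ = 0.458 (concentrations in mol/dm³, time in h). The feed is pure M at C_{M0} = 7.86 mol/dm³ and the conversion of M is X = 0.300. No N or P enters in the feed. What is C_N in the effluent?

Exit C_M = C_{M0}(1−X) = 7.86×0.700 = 5.502 mol/dm³.
Rates in a CSTR are evaluated at the outlet concentration: r_N = 2.63×5.502^2 = 79.62, r_P = 0.458×5.502 = 2.520.
Fraction of consumed M going to N: r_N/(r_N+r_P) = 0.9693.
C_N = 0.9693·C_{M0}·X = 0.9693×7.86×0.300 = 2.29 mol/dm³.

2.29 mol/dm³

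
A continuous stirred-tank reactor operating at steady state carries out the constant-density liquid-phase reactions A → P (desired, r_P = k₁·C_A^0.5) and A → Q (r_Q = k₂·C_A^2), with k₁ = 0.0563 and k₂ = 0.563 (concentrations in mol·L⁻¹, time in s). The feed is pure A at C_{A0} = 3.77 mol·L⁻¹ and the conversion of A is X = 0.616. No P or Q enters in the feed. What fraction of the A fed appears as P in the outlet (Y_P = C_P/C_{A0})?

Exit C_A = C_{A0}(1−X) = 3.77×0.384 = 1.448 mol·L⁻¹.
In a CSTR the entire volume is at exit conditions, so r_P = 0.0563×1.448^0.5 = 0.06774 and r_Q = 0.563×1.448^2 = 1.180.
Fraction of consumed A going to P: r_P/(r_P+r_Q) = 0.05429.
C_P = 0.05429·C_{A0}·X = 0.05429×3.77×0.616 = 0.126 mol·L⁻¹; Y_P = C_P/C_{A0} = 0.0334.

0.0334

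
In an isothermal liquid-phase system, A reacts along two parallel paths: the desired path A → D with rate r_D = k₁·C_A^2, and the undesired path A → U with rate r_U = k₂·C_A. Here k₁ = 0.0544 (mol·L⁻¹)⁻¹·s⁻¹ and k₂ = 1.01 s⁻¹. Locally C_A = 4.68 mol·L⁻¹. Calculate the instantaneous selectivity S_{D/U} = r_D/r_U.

0.252

S_{D/U} = r_D/r_U = (k₁·C_A^2)/(k₂·C_A) = (k₁/k₂)·C_A.
= (0.0544×4.680^2) / (1.01×4.680) = 1.191/4.727 = 0.252.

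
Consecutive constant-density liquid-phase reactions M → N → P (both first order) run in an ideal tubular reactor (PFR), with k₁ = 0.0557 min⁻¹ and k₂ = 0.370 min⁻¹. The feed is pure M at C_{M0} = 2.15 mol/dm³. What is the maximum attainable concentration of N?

At the optimum, C_{N,max}/C_{M0} = (k₁/k₂)^[k₂/(k₂−k₁)].
= (0.0557/0.370)^(0.370/(0.370−0.0557)) = (0.1505)^(1.177) = 0.1076.
C_{N,max} = 0.1076×2.15 = 0.231 mol/dm³.

0.231 mol/dm³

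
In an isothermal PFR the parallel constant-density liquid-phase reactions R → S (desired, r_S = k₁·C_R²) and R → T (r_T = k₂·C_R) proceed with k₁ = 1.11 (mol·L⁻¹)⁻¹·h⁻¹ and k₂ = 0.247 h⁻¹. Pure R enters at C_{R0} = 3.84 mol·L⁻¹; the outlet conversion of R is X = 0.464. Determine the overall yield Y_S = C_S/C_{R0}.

C_R = C_{R0}(1−X) = 2.058 mol·L⁻¹.
Along a PFR/batch, dC_T/dC_R = −r_T/(r_S+r_T) = −k₂/(k₂+k₁·C_R).
Integrating from C_{R0} to C_R: C_T = (0.247/1.11)·ln[(0.247+1.11·3.84)/(0.247+1.11·2.06)] = 0.2225·ln(4.509/2.532) = 0.1285 mol·L⁻¹.
Then C_S = (C_{R0}−C_R) − C_T = 1.782 − 0.1285 = 1.653 mol·L⁻¹.
Y_S = C_S/C_{R0} = 1.653/3.84 = 0.431.

0.431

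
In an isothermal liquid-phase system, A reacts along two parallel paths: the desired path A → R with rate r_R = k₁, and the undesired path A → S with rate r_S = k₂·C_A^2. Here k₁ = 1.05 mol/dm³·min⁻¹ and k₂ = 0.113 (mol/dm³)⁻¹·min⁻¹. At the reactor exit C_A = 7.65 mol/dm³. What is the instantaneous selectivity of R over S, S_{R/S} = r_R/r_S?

0.159

S_{R/S} = r_R/r_S = (k₁)/(k₂·C_A^2) = (k₁/k₂)·C_A^-2.
= (1.05) / (0.113×7.650^2) = 1.050/6.613 = 0.159.
The undesired path is higher order in A, so low C_A (CSTR or dilute feed) favours R.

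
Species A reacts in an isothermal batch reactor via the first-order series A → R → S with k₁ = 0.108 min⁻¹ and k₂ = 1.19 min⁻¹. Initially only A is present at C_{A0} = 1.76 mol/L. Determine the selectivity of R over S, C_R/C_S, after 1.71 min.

For first-order series with pure A initially, C_R(t) = k₁C_{A0}/(k₂−k₁)·(e^(−k₁t) − e^(−k₂t)).
e^(−k₁t) = e^(−0.108×1.71) = e^(−0.1847) = 0.8314; e^(−k₂t) = e^(−2.035) = 0.1307.
C_R = 0.108×1.76/(1.19−0.108) × (0.8314−0.1307) = 0.1757×0.7007 = 0.1231 mol/L.
C_A = C_{A0}e^(−k₁t) = 1.463 mol/L, so C_S = C_{A0}−C_A−C_R = 0.1737 mol/L; C_R/C_S = 0.709.

0.709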